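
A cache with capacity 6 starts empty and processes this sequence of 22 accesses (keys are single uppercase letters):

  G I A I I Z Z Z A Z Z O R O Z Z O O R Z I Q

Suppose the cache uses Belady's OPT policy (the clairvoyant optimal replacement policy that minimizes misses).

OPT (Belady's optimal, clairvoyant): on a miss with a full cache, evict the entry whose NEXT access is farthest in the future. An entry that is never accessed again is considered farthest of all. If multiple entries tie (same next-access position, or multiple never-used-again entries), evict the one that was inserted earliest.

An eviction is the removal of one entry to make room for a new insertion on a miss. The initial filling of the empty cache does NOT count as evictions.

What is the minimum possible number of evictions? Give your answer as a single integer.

OPT (Belady) simulation (capacity=6):
  1. access G: MISS. Cache: [G]
  2. access I: MISS. Cache: [G I]
  3. access A: MISS. Cache: [G I A]
  4. access I: HIT. Next use of I: step 5. Cache: [G I A]
  5. access I: HIT. Next use of I: step 21. Cache: [G I A]
  6. access Z: MISS. Cache: [G I A Z]
  7. access Z: HIT. Next use of Z: step 8. Cache: [G I A Z]
  8. access Z: HIT. Next use of Z: step 10. Cache: [G I A Z]
  9. access A: HIT. Next use of A: never. Cache: [G I A Z]
  10. access Z: HIT. Next use of Z: step 11. Cache: [G I A Z]
  11. access Z: HIT. Next use of Z: step 15. Cache: [G I A Z]
  12. access O: MISS. Cache: [G I A Z O]
  13. access R: MISS. Cache: [G I A Z O R]
  14. access O: HIT. Next use of O: step 17. Cache: [G I A Z O R]
  15. access Z: HIT. Next use of Z: step 16. Cache: [G I A Z O R]
  16. access Z: HIT. Next use of Z: step 20. Cache: [G I A Z O R]
  17. access O: HIT. Next use of O: step 18. Cache: [G I A Z O R]
  18. access O: HIT. Next use of O: never. Cache: [G I A Z O R]
  19. access R: HIT. Next use of R: never. Cache: [G I A Z O R]
  20. access Z: HIT. Next use of Z: never. Cache: [G I A Z O R]
  21. access I: HIT. Next use of I: never. Cache: [G I A Z O R]
  22. access Q: MISS, evict G (next use: never). Cache: [I A Z O R Q]
Total: 15 hits, 7 misses, 1 evictions

Answer: 1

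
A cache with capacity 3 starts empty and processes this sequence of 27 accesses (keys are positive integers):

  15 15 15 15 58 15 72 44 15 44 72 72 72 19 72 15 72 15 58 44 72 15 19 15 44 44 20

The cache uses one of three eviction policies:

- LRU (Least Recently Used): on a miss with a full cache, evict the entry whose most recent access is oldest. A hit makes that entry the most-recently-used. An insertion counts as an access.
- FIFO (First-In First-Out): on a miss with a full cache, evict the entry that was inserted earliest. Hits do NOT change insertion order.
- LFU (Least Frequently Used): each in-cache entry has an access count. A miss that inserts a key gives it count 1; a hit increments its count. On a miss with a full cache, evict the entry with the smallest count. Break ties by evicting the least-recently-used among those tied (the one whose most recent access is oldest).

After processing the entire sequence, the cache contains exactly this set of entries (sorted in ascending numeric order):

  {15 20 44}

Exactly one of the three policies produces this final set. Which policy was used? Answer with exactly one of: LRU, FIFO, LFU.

Simulating under each policy and comparing final sets:
  LRU: final set = {15 20 44} -> MATCHES target
  FIFO: final set = {15 19 20} -> differs
  LFU: final set = {15 20 72} -> differs
Only LRU produces the target set.

Answer: LRU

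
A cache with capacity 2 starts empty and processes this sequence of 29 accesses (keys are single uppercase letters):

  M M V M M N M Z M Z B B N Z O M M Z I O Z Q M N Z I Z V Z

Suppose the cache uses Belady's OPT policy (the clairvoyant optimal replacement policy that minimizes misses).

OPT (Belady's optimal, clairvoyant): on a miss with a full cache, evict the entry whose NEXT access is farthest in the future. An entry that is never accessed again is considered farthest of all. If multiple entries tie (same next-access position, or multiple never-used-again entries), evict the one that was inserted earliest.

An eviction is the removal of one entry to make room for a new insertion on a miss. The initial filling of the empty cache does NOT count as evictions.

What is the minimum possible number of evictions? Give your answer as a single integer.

OPT (Belady) simulation (capacity=2):
  1. access M: MISS. Cache: [M]
  2. access M: HIT. Next use of M: step 4. Cache: [M]
  3. access V: MISS. Cache: [M V]
  4. access M: HIT. Next use of M: step 5. Cache: [M V]
  5. access M: HIT. Next use of M: step 7. Cache: [M V]
  6. access N: MISS, evict V (next use: step 28). Cache: [M N]
  7. access M: HIT. Next use of M: step 9. Cache: [M N]
  8. access Z: MISS, evict N (next use: step 13). Cache: [M Z]
  9. access M: HIT. Next use of M: step 16. Cache: [M Z]
  10. access Z: HIT. Next use of Z: step 14. Cache: [M Z]
  11. access B: MISS, evict M (next use: step 16). Cache: [Z B]
  12. access B: HIT. Next use of B: never. Cache: [Z B]
  13. access N: MISS, evict B (next use: never). Cache: [Z N]
  14. access Z: HIT. Next use of Z: step 18. Cache: [Z N]
  15. access O: MISS, evict N (next use: step 24). Cache: [Z O]
  16. access M: MISS, evict O (next use: step 20). Cache: [Z M]
  17. access M: HIT. Next use of M: step 23. Cache: [Z M]
  18. access Z: HIT. Next use of Z: step 21. Cache: [Z M]
  19. access I: MISS, evict M (next use: step 23). Cache: [Z I]
  20. access O: MISS, evict I (next use: step 26). Cache: [Z O]
  21. access Z: HIT. Next use of Z: step 25. Cache: [Z O]
  22. access Q: MISS, evict O (next use: never). Cache: [Z Q]
  23. access M: MISS, evict Q (next use: never). Cache: [Z M]
  24. access N: MISS, evict M (next use: never). Cache: [Z N]
  25. access Z: HIT. Next use of Z: step 27. Cache: [Z N]
  26. access I: MISS, evict N (next use: never). Cache: [Z I]
  27. access Z: HIT. Next use of Z: step 29. Cache: [Z I]
  28. access V: MISS, evict I (next use: never). Cache: [Z V]
  29. access Z: HIT. Next use of Z: never. Cache: [Z V]
Total: 14 hits, 15 misses, 13 evictions

Answer: 13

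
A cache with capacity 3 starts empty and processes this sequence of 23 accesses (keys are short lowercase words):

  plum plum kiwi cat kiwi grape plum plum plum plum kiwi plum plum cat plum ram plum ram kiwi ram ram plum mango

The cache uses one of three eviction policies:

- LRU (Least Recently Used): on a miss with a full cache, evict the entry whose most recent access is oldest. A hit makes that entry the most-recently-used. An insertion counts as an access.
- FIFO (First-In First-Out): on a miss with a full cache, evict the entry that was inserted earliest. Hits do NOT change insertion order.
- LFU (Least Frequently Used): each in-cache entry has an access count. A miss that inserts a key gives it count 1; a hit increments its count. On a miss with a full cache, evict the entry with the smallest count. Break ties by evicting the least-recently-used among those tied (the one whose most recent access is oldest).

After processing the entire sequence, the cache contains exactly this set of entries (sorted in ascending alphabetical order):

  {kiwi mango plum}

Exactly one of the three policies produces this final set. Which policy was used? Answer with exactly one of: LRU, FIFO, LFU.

Answer: FIFO

Derivation:
Simulating under each policy and comparing final sets:
  LRU: final set = {mango plum ram} -> differs
  FIFO: final set = {kiwi mango plum} -> MATCHES target
  LFU: final set = {mango plum ram} -> differs
Only FIFO produces the target set.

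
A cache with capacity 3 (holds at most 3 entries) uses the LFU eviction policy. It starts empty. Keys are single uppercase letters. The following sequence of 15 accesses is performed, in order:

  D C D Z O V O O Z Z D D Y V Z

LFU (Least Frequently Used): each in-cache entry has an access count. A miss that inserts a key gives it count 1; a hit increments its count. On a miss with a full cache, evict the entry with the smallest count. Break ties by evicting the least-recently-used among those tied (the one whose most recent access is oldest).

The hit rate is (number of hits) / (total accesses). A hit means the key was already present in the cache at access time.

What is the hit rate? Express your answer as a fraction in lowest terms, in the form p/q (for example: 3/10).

LFU simulation (capacity=3):
  1. access D: MISS. Cache: [D(c=1)]
  2. access C: MISS. Cache: [D(c=1) C(c=1)]
  3. access D: HIT, count now 2. Cache: [C(c=1) D(c=2)]
  4. access Z: MISS. Cache: [C(c=1) Z(c=1) D(c=2)]
  5. access O: MISS, evict C(c=1). Cache: [Z(c=1) O(c=1) D(c=2)]
  6. access V: MISS, evict Z(c=1). Cache: [O(c=1) V(c=1) D(c=2)]
  7. access O: HIT, count now 2. Cache: [V(c=1) D(c=2) O(c=2)]
  8. access O: HIT, count now 3. Cache: [V(c=1) D(c=2) O(c=3)]
  9. access Z: MISS, evict V(c=1). Cache: [Z(c=1) D(c=2) O(c=3)]
  10. access Z: HIT, count now 2. Cache: [D(c=2) Z(c=2) O(c=3)]
  11. access D: HIT, count now 3. Cache: [Z(c=2) O(c=3) D(c=3)]
  12. access D: HIT, count now 4. Cache: [Z(c=2) O(c=3) D(c=4)]
  13. access Y: MISS, evict Z(c=2). Cache: [Y(c=1) O(c=3) D(c=4)]
  14. access V: MISS, evict Y(c=1). Cache: [V(c=1) O(c=3) D(c=4)]
  15. access Z: MISS, evict V(c=1). Cache: [Z(c=1) O(c=3) D(c=4)]
Total: 6 hits, 9 misses, 6 evictions

Hit rate = 6/15 = 2/5

Answer: 2/5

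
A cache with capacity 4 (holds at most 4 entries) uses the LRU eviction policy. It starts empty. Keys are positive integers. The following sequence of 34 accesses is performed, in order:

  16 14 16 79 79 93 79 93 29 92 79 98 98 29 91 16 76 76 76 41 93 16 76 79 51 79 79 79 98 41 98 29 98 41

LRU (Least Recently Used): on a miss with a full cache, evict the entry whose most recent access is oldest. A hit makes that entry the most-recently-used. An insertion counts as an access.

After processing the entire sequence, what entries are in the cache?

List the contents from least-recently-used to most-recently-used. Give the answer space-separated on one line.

Answer: 79 29 98 41

Derivation:
LRU simulation (capacity=4):
  1. access 16: MISS. Cache (LRU->MRU): [16]
  2. access 14: MISS. Cache (LRU->MRU): [16 14]
  3. access 16: HIT. Cache (LRU->MRU): [14 16]
  4. access 79: MISS. Cache (LRU->MRU): [14 16 79]
  5. access 79: HIT. Cache (LRU->MRU): [14 16 79]
  6. access 93: MISS. Cache (LRU->MRU): [14 16 79 93]
  7. access 79: HIT. Cache (LRU->MRU): [14 16 93 79]
  8. access 93: HIT. Cache (LRU->MRU): [14 16 79 93]
  9. access 29: MISS, evict 14. Cache (LRU->MRU): [16 79 93 29]
  10. access 92: MISS, evict 16. Cache (LRU->MRU): [79 93 29 92]
  11. access 79: HIT. Cache (LRU->MRU): [93 29 92 79]
  12. access 98: MISS, evict 93. Cache (LRU->MRU): [29 92 79 98]
  13. access 98: HIT. Cache (LRU->MRU): [29 92 79 98]
  14. access 29: HIT. Cache (LRU->MRU): [92 79 98 29]
  15. access 91: MISS, evict 92. Cache (LRU->MRU): [79 98 29 91]
  16. access 16: MISS, evict 79. Cache (LRU->MRU): [98 29 91 16]
  17. access 76: MISS, evict 98. Cache (LRU->MRU): [29 91 16 76]
  18. access 76: HIT. Cache (LRU->MRU): [29 91 16 76]
  19. access 76: HIT. Cache (LRU->MRU): [29 91 16 76]
  20. access 41: MISS, evict 29. Cache (LRU->MRU): [91 16 76 41]
  21. access 93: MISS, evict 91. Cache (LRU->MRU): [16 76 41 93]
  22. access 16: HIT. Cache (LRU->MRU): [76 41 93 16]
  23. access 76: HIT. Cache (LRU->MRU): [41 93 16 76]
  24. access 79: MISS, evict 41. Cache (LRU->MRU): [93 16 76 79]
  25. access 51: MISS, evict 93. Cache (LRU->MRU): [16 76 79 51]
  26. access 79: HIT. Cache (LRU->MRU): [16 76 51 79]
  27. access 79: HIT. Cache (LRU->MRU): [16 76 51 79]
  28. access 79: HIT. Cache (LRU->MRU): [16 76 51 79]
  29. access 98: MISS, evict 16. Cache (LRU->MRU): [76 51 79 98]
  30. access 41: MISS, evict 76. Cache (LRU->MRU): [51 79 98 41]
  31. access 98: HIT. Cache (LRU->MRU): [51 79 41 98]
  32. access 29: MISS, evict 51. Cache (LRU->MRU): [79 41 98 29]
  33. access 98: HIT. Cache (LRU->MRU): [79 41 29 98]
  34. access 41: HIT. Cache (LRU->MRU): [79 29 98 41]
Total: 17 hits, 17 misses, 13 evictions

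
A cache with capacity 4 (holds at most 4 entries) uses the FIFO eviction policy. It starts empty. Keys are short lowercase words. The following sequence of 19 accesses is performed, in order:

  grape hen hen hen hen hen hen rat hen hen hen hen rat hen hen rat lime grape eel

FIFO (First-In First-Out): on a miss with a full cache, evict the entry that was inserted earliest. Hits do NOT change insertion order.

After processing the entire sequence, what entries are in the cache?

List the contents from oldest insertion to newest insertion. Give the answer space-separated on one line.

Answer: hen rat lime eel

Derivation:
FIFO simulation (capacity=4):
  1. access grape: MISS. Cache (old->new): [grape]
  2. access hen: MISS. Cache (old->new): [grape hen]
  3. access hen: HIT. Cache (old->new): [grape hen]
  4. access hen: HIT. Cache (old->new): [grape hen]
  5. access hen: HIT. Cache (old->new): [grape hen]
  6. access hen: HIT. Cache (old->new): [grape hen]
  7. access hen: HIT. Cache (old->new): [grape hen]
  8. access rat: MISS. Cache (old->new): [grape hen rat]
  9. access hen: HIT. Cache (old->new): [grape hen rat]
  10. access hen: HIT. Cache (old->new): [grape hen rat]
  11. access hen: HIT. Cache (old->new): [grape hen rat]
  12. access hen: HIT. Cache (old->new): [grape hen rat]
  13. access rat: HIT. Cache (old->new): [grape hen rat]
  14. access hen: HIT. Cache (old->new): [grape hen rat]
  15. access hen: HIT. Cache (old->new): [grape hen rat]
  16. access rat: HIT. Cache (old->new): [grape hen rat]
  17. access lime: MISS. Cache (old->new): [grape hen rat lime]
  18. access grape: HIT. Cache (old->new): [grape hen rat lime]
  19. access eel: MISS, evict grape. Cache (old->new): [hen rat lime eel]
Total: 14 hits, 5 misses, 1 evictions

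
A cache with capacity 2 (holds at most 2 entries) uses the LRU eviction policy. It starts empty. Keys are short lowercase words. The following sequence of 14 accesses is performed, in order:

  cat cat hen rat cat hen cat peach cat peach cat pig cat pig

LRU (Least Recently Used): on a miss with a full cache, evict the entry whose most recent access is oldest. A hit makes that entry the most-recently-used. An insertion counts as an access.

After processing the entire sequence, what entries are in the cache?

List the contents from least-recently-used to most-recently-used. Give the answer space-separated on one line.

LRU simulation (capacity=2):
  1. access cat: MISS. Cache (LRU->MRU): [cat]
  2. access cat: HIT. Cache (LRU->MRU): [cat]
  3. access hen: MISS. Cache (LRU->MRU): [cat hen]
  4. access rat: MISS, evict cat. Cache (LRU->MRU): [hen rat]
  5. access cat: MISS, evict hen. Cache (LRU->MRU): [rat cat]
  6. access hen: MISS, evict rat. Cache (LRU->MRU): [cat hen]
  7. access cat: HIT. Cache (LRU->MRU): [hen cat]
  8. access peach: MISS, evict hen. Cache (LRU->MRU): [cat peach]
  9. access cat: HIT. Cache (LRU->MRU): [peach cat]
  10. access peach: HIT. Cache (LRU->MRU): [cat peach]
  11. access cat: HIT. Cache (LRU->MRU): [peach cat]
  12. access pig: MISS, evict peach. Cache (LRU->MRU): [cat pig]
  13. access cat: HIT. Cache (LRU->MRU): [pig cat]
  14. access pig: HIT. Cache (LRU->MRU): [cat pig]
Total: 7 hits, 7 misses, 5 evictions

Answer: cat pig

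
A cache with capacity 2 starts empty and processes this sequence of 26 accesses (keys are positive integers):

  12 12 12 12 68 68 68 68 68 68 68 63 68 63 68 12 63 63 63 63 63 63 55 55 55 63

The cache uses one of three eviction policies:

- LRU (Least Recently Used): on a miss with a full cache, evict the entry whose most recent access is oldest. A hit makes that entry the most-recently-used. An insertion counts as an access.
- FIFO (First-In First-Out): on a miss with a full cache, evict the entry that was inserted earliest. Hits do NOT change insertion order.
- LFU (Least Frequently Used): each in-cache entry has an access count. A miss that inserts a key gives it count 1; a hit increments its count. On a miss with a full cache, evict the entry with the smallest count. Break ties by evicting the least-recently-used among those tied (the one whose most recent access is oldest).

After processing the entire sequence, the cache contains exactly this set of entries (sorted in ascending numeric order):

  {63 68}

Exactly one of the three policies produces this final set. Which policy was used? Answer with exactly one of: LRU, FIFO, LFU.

Simulating under each policy and comparing final sets:
  LRU: final set = {55 63} -> differs
  FIFO: final set = {55 63} -> differs
  LFU: final set = {63 68} -> MATCHES target
Only LFU produces the target set.

Answer: LFU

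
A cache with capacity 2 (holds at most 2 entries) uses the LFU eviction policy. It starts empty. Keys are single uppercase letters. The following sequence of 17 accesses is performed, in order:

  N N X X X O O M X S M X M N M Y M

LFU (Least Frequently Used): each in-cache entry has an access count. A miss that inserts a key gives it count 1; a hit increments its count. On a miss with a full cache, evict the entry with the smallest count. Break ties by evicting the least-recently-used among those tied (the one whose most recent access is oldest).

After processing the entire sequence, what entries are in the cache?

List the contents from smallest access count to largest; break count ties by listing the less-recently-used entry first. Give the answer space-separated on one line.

LFU simulation (capacity=2):
  1. access N: MISS. Cache: [N(c=1)]
  2. access N: HIT, count now 2. Cache: [N(c=2)]
  3. access X: MISS. Cache: [X(c=1) N(c=2)]
  4. access X: HIT, count now 2. Cache: [N(c=2) X(c=2)]
  5. access X: HIT, count now 3. Cache: [N(c=2) X(c=3)]
  6. access O: MISS, evict N(c=2). Cache: [O(c=1) X(c=3)]
  7. access O: HIT, count now 2. Cache: [O(c=2) X(c=3)]
  8. access M: MISS, evict O(c=2). Cache: [M(c=1) X(c=3)]
  9. access X: HIT, count now 4. Cache: [M(c=1) X(c=4)]
  10. access S: MISS, evict M(c=1). Cache: [S(c=1) X(c=4)]
  11. access M: MISS, evict S(c=1). Cache: [M(c=1) X(c=4)]
  12. access X: HIT, count now 5. Cache: [M(c=1) X(c=5)]
  13. access M: HIT, count now 2. Cache: [M(c=2) X(c=5)]
  14. access N: MISS, evict M(c=2). Cache: [N(c=1) X(c=5)]
  15. access M: MISS, evict N(c=1). Cache: [M(c=1) X(c=5)]
  16. access Y: MISS, evict M(c=1). Cache: [Y(c=1) X(c=5)]
  17. access M: MISS, evict Y(c=1). Cache: [M(c=1) X(c=5)]
Total: 7 hits, 10 misses, 8 evictions

Answer: M X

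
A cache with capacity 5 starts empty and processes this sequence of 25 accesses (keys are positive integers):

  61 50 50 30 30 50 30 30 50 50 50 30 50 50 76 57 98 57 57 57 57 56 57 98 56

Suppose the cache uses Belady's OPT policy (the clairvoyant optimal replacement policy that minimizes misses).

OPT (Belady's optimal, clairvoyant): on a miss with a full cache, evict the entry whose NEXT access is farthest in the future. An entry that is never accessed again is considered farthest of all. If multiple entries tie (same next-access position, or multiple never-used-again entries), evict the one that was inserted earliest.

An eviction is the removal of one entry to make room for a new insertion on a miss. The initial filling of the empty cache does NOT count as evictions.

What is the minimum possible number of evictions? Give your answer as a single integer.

Answer: 2

Derivation:
OPT (Belady) simulation (capacity=5):
  1. access 61: MISS. Cache: [61]
  2. access 50: MISS. Cache: [61 50]
  3. access 50: HIT. Next use of 50: step 6. Cache: [61 50]
  4. access 30: MISS. Cache: [61 50 30]
  5. access 30: HIT. Next use of 30: step 7. Cache: [61 50 30]
  6. access 50: HIT. Next use of 50: step 9. Cache: [61 50 30]
  7. access 30: HIT. Next use of 30: step 8. Cache: [61 50 30]
  8. access 30: HIT. Next use of 30: step 12. Cache: [61 50 30]
  9. access 50: HIT. Next use of 50: step 10. Cache: [61 50 30]
  10. access 50: HIT. Next use of 50: step 11. Cache: [61 50 30]
  11. access 50: HIT. Next use of 50: step 13. Cache: [61 50 30]
  12. access 30: HIT. Next use of 30: never. Cache: [61 50 30]
  13. access 50: HIT. Next use of 50: step 14. Cache: [61 50 30]
  14. access 50: HIT. Next use of 50: never. Cache: [61 50 30]
  15. access 76: MISS. Cache: [61 50 30 76]
  16. access 57: MISS. Cache: [61 50 30 76 57]
  17. access 98: MISS, evict 61 (next use: never). Cache: [50 30 76 57 98]
  18. access 57: HIT. Next use of 57: step 19. Cache: [50 30 76 57 98]
  19. access 57: HIT. Next use of 57: step 20. Cache: [50 30 76 57 98]
  20. access 57: HIT. Next use of 57: step 21. Cache: [50 30 76 57 98]
  21. access 57: HIT. Next use of 57: step 23. Cache: [50 30 76 57 98]
  22. access 56: MISS, evict 50 (next use: never). Cache: [30 76 57 98 56]
  23. access 57: HIT. Next use of 57: never. Cache: [30 76 57 98 56]
  24. access 98: HIT. Next use of 98: never. Cache: [30 76 57 98 56]
  25. access 56: HIT. Next use of 56: never. Cache: [30 76 57 98 56]
Total: 18 hits, 7 misses, 2 evictions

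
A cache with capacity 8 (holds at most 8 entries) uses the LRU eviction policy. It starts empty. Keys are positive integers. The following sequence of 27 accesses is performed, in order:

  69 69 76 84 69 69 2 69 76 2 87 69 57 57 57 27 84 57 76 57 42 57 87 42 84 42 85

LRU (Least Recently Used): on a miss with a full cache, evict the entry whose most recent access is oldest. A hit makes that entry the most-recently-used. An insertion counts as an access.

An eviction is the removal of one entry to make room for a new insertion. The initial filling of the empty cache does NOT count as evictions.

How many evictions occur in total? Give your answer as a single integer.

LRU simulation (capacity=8):
  1. access 69: MISS. Cache (LRU->MRU): [69]
  2. access 69: HIT. Cache (LRU->MRU): [69]
  3. access 76: MISS. Cache (LRU->MRU): [69 76]
  4. access 84: MISS. Cache (LRU->MRU): [69 76 84]
  5. access 69: HIT. Cache (LRU->MRU): [76 84 69]
  6. access 69: HIT. Cache (LRU->MRU): [76 84 69]
  7. access 2: MISS. Cache (LRU->MRU): [76 84 69 2]
  8. access 69: HIT. Cache (LRU->MRU): [76 84 2 69]
  9. access 76: HIT. Cache (LRU->MRU): [84 2 69 76]
  10. access 2: HIT. Cache (LRU->MRU): [84 69 76 2]
  11. access 87: MISS. Cache (LRU->MRU): [84 69 76 2 87]
  12. access 69: HIT. Cache (LRU->MRU): [84 76 2 87 69]
  13. access 57: MISS. Cache (LRU->MRU): [84 76 2 87 69 57]
  14. access 57: HIT. Cache (LRU->MRU): [84 76 2 87 69 57]
  15. access 57: HIT. Cache (LRU->MRU): [84 76 2 87 69 57]
  16. access 27: MISS. Cache (LRU->MRU): [84 76 2 87 69 57 27]
  17. access 84: HIT. Cache (LRU->MRU): [76 2 87 69 57 27 84]
  18. access 57: HIT. Cache (LRU->MRU): [76 2 87 69 27 84 57]
  19. access 76: HIT. Cache (LRU->MRU): [2 87 69 27 84 57 76]
  20. access 57: HIT. Cache (LRU->MRU): [2 87 69 27 84 76 57]
  21. access 42: MISS. Cache (LRU->MRU): [2 87 69 27 84 76 57 42]
  22. access 57: HIT. Cache (LRU->MRU): [2 87 69 27 84 76 42 57]
  23. access 87: HIT. Cache (LRU->MRU): [2 69 27 84 76 42 57 87]
  24. access 42: HIT. Cache (LRU->MRU): [2 69 27 84 76 57 87 42]
  25. access 84: HIT. Cache (LRU->MRU): [2 69 27 76 57 87 42 84]
  26. access 42: HIT. Cache (LRU->MRU): [2 69 27 76 57 87 84 42]
  27. access 85: MISS, evict 2. Cache (LRU->MRU): [69 27 76 57 87 84 42 85]
Total: 18 hits, 9 misses, 1 evictions

Answer: 1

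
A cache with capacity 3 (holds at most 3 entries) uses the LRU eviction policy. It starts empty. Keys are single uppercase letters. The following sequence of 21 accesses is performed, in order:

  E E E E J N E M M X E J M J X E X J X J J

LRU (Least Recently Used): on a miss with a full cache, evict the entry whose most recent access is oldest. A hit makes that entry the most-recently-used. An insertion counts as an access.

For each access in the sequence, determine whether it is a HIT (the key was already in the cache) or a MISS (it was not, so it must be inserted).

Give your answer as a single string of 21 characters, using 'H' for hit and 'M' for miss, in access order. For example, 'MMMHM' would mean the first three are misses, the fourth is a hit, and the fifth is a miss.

Answer: MHHHMMHMHMHMMHMMHHHHH

Derivation:
LRU simulation (capacity=3):
  1. access E: MISS. Cache (LRU->MRU): [E]
  2. access E: HIT. Cache (LRU->MRU): [E]
  3. access E: HIT. Cache (LRU->MRU): [E]
  4. access E: HIT. Cache (LRU->MRU): [E]
  5. access J: MISS. Cache (LRU->MRU): [E J]
  6. access N: MISS. Cache (LRU->MRU): [E J N]
  7. access E: HIT. Cache (LRU->MRU): [J N E]
  8. access M: MISS, evict J. Cache (LRU->MRU): [N E M]
  9. access M: HIT. Cache (LRU->MRU): [N E M]
  10. access X: MISS, evict N. Cache (LRU->MRU): [E M X]
  11. access E: HIT. Cache (LRU->MRU): [M X E]
  12. access J: MISS, evict M. Cache (LRU->MRU): [X E J]
  13. access M: MISS, evict X. Cache (LRU->MRU): [E J M]
  14. access J: HIT. Cache (LRU->MRU): [E M J]
  15. access X: MISS, evict E. Cache (LRU->MRU): [M J X]
  16. access E: MISS, evict M. Cache (LRU->MRU): [J X E]
  17. access X: HIT. Cache (LRU->MRU): [J E X]
  18. access J: HIT. Cache (LRU->MRU): [E X J]
  19. access X: HIT. Cache (LRU->MRU): [E J X]
  20. access J: HIT. Cache (LRU->MRU): [E X J]
  21. access J: HIT. Cache (LRU->MRU): [E X J]
Total: 12 hits, 9 misses, 6 evictions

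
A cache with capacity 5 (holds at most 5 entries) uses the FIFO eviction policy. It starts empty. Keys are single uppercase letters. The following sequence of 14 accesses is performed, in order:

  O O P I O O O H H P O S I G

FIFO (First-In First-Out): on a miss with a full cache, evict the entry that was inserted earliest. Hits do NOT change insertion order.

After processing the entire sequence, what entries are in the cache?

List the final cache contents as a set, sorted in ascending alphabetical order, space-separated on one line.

Answer: G H I P S

Derivation:
FIFO simulation (capacity=5):
  1. access O: MISS. Cache (old->new): [O]
  2. access O: HIT. Cache (old->new): [O]
  3. access P: MISS. Cache (old->new): [O P]
  4. access I: MISS. Cache (old->new): [O P I]
  5. access O: HIT. Cache (old->new): [O P I]
  6. access O: HIT. Cache (old->new): [O P I]
  7. access O: HIT. Cache (old->new): [O P I]
  8. access H: MISS. Cache (old->new): [O P I H]
  9. access H: HIT. Cache (old->new): [O P I H]
  10. access P: HIT. Cache (old->new): [O P I H]
  11. access O: HIT. Cache (old->new): [O P I H]
  12. access S: MISS. Cache (old->new): [O P I H S]
  13. access I: HIT. Cache (old->new): [O P I H S]
  14. access G: MISS, evict O. Cache (old->new): [P I H S G]
Total: 8 hits, 6 misses, 1 evictions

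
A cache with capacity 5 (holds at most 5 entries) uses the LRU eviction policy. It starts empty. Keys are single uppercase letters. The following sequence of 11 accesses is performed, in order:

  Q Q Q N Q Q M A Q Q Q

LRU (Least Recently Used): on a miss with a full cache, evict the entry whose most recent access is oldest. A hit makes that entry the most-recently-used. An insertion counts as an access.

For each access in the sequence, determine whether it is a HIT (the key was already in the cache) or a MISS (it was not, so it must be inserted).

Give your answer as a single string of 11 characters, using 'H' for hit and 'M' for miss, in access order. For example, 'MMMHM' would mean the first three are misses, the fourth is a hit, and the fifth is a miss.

Answer: MHHMHHMMHHH

Derivation:
LRU simulation (capacity=5):
  1. access Q: MISS. Cache (LRU->MRU): [Q]
  2. access Q: HIT. Cache (LRU->MRU): [Q]
  3. access Q: HIT. Cache (LRU->MRU): [Q]
  4. access N: MISS. Cache (LRU->MRU): [Q N]
  5. access Q: HIT. Cache (LRU->MRU): [N Q]
  6. access Q: HIT. Cache (LRU->MRU): [N Q]
  7. access M: MISS. Cache (LRU->MRU): [N Q M]
  8. access A: MISS. Cache (LRU->MRU): [N Q M A]
  9. access Q: HIT. Cache (LRU->MRU): [N M A Q]
  10. access Q: HIT. Cache (LRU->MRU): [N M A Q]
  11. access Q: HIT. Cache (LRU->MRU): [N M A Q]
Total: 7 hits, 4 misses, 0 evictions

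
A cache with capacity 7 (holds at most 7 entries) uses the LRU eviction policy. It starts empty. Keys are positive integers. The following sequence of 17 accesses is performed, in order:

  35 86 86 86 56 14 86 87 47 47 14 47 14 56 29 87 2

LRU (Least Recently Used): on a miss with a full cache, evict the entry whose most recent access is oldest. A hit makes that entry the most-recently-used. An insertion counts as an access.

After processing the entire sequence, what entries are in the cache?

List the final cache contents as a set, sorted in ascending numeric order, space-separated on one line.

LRU simulation (capacity=7):
  1. access 35: MISS. Cache (LRU->MRU): [35]
  2. access 86: MISS. Cache (LRU->MRU): [35 86]
  3. access 86: HIT. Cache (LRU->MRU): [35 86]
  4. access 86: HIT. Cache (LRU->MRU): [35 86]
  5. access 56: MISS. Cache (LRU->MRU): [35 86 56]
  6. access 14: MISS. Cache (LRU->MRU): [35 86 56 14]
  7. access 86: HIT. Cache (LRU->MRU): [35 56 14 86]
  8. access 87: MISS. Cache (LRU->MRU): [35 56 14 86 87]
  9. access 47: MISS. Cache (LRU->MRU): [35 56 14 86 87 47]
  10. access 47: HIT. Cache (LRU->MRU): [35 56 14 86 87 47]
  11. access 14: HIT. Cache (LRU->MRU): [35 56 86 87 47 14]
  12. access 47: HIT. Cache (LRU->MRU): [35 56 86 87 14 47]
  13. access 14: HIT. Cache (LRU->MRU): [35 56 86 87 47 14]
  14. access 56: HIT. Cache (LRU->MRU): [35 86 87 47 14 56]
  15. access 29: MISS. Cache (LRU->MRU): [35 86 87 47 14 56 29]
  16. access 87: HIT. Cache (LRU->MRU): [35 86 47 14 56 29 87]
  17. access 2: MISS, evict 35. Cache (LRU->MRU): [86 47 14 56 29 87 2]
Total: 9 hits, 8 misses, 1 evictions

Answer: 2 14 29 47 56 86 87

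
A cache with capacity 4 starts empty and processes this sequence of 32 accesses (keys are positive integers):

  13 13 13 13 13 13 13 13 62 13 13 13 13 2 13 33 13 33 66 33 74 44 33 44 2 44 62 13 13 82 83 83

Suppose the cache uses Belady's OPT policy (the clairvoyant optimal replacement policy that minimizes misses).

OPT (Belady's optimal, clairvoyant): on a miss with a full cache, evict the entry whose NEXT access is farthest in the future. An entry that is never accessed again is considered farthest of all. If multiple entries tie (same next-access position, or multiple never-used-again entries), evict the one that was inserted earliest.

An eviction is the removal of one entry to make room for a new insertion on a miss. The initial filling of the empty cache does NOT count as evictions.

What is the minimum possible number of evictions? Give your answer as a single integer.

OPT (Belady) simulation (capacity=4):
  1. access 13: MISS. Cache: [13]
  2. access 13: HIT. Next use of 13: step 3. Cache: [13]
  3. access 13: HIT. Next use of 13: step 4. Cache: [13]
  4. access 13: HIT. Next use of 13: step 5. Cache: [13]
  5. access 13: HIT. Next use of 13: step 6. Cache: [13]
  6. access 13: HIT. Next use of 13: step 7. Cache: [13]
  7. access 13: HIT. Next use of 13: step 8. Cache: [13]
  8. access 13: HIT. Next use of 13: step 10. Cache: [13]
  9. access 62: MISS. Cache: [13 62]
  10. access 13: HIT. Next use of 13: step 11. Cache: [13 62]
  11. access 13: HIT. Next use of 13: step 12. Cache: [13 62]
  12. access 13: HIT. Next use of 13: step 13. Cache: [13 62]
  13. access 13: HIT. Next use of 13: step 15. Cache: [13 62]
  14. access 2: MISS. Cache: [13 62 2]
  15. access 13: HIT. Next use of 13: step 17. Cache: [13 62 2]
  16. access 33: MISS. Cache: [13 62 2 33]
  17. access 13: HIT. Next use of 13: step 28. Cache: [13 62 2 33]
  18. access 33: HIT. Next use of 33: step 20. Cache: [13 62 2 33]
  19. access 66: MISS, evict 13 (next use: step 28). Cache: [62 2 33 66]
  20. access 33: HIT. Next use of 33: step 23. Cache: [62 2 33 66]
  21. access 74: MISS, evict 66 (next use: never). Cache: [62 2 33 74]
  22. access 44: MISS, evict 74 (next use: never). Cache: [62 2 33 44]
  23. access 33: HIT. Next use of 33: never. Cache: [62 2 33 44]
  24. access 44: HIT. Next use of 44: step 26. Cache: [62 2 33 44]
  25. access 2: HIT. Next use of 2: never. Cache: [62 2 33 44]
  26. access 44: HIT. Next use of 44: never. Cache: [62 2 33 44]
  27. access 62: HIT. Next use of 62: never. Cache: [62 2 33 44]
  28. access 13: MISS, evict 62 (next use: never). Cache: [2 33 44 13]
  29. access 13: HIT. Next use of 13: never. Cache: [2 33 44 13]
  30. access 82: MISS, evict 2 (next use: never). Cache: [33 44 13 82]
  31. access 83: MISS, evict 33 (next use: never). Cache: [44 13 82 83]
  32. access 83: HIT. Next use of 83: never. Cache: [44 13 82 83]
Total: 22 hits, 10 misses, 6 evictions

Answer: 6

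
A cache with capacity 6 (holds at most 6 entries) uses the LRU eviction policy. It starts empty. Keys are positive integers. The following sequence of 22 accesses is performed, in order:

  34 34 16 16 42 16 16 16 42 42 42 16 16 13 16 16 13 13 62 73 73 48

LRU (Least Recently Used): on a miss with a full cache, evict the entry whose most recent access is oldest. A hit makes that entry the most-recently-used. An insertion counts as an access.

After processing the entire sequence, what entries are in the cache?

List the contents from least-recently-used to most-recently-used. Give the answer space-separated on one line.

Answer: 42 16 13 62 73 48

Derivation:
LRU simulation (capacity=6):
  1. access 34: MISS. Cache (LRU->MRU): [34]
  2. access 34: HIT. Cache (LRU->MRU): [34]
  3. access 16: MISS. Cache (LRU->MRU): [34 16]
  4. access 16: HIT. Cache (LRU->MRU): [34 16]
  5. access 42: MISS. Cache (LRU->MRU): [34 16 42]
  6. access 16: HIT. Cache (LRU->MRU): [34 42 16]
  7. access 16: HIT. Cache (LRU->MRU): [34 42 16]
  8. access 16: HIT. Cache (LRU->MRU): [34 42 16]
  9. access 42: HIT. Cache (LRU->MRU): [34 16 42]
  10. access 42: HIT. Cache (LRU->MRU): [34 16 42]
  11. access 42: HIT. Cache (LRU->MRU): [34 16 42]
  12. access 16: HIT. Cache (LRU->MRU): [34 42 16]
  13. access 16: HIT. Cache (LRU->MRU): [34 42 16]
  14. access 13: MISS. Cache (LRU->MRU): [34 42 16 13]
  15. access 16: HIT. Cache (LRU->MRU): [34 42 13 16]
  16. access 16: HIT. Cache (LRU->MRU): [34 42 13 16]
  17. access 13: HIT. Cache (LRU->MRU): [34 42 16 13]
  18. access 13: HIT. Cache (LRU->MRU): [34 42 16 13]
  19. access 62: MISS. Cache (LRU->MRU): [34 42 16 13 62]
  20. access 73: MISS. Cache (LRU->MRU): [34 42 16 13 62 73]
  21. access 73: HIT. Cache (LRU->MRU): [34 42 16 13 62 73]
  22. access 48: MISS, evict 34. Cache (LRU->MRU): [42 16 13 62 73 48]
Total: 15 hits, 7 misses, 1 evictions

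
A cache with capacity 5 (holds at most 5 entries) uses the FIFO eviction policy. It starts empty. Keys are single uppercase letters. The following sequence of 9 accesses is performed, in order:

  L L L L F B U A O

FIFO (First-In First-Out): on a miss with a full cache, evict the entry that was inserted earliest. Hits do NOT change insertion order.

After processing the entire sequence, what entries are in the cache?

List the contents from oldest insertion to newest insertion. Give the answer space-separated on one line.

FIFO simulation (capacity=5):
  1. access L: MISS. Cache (old->new): [L]
  2. access L: HIT. Cache (old->new): [L]
  3. access L: HIT. Cache (old->new): [L]
  4. access L: HIT. Cache (old->new): [L]
  5. access F: MISS. Cache (old->new): [L F]
  6. access B: MISS. Cache (old->new): [L F B]
  7. access U: MISS. Cache (old->new): [L F B U]
  8. access A: MISS. Cache (old->new): [L F B U A]
  9. access O: MISS, evict L. Cache (old->new): [F B U A O]
Total: 3 hits, 6 misses, 1 evictions

Answer: F B U A O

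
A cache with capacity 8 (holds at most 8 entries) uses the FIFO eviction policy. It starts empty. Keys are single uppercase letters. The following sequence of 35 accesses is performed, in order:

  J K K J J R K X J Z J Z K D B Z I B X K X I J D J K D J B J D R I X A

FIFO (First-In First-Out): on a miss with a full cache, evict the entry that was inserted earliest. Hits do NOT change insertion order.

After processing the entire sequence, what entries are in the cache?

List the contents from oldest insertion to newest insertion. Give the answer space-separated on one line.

Answer: K R X Z D B I A

Derivation:
FIFO simulation (capacity=8):
  1. access J: MISS. Cache (old->new): [J]
  2. access K: MISS. Cache (old->new): [J K]
  3. access K: HIT. Cache (old->new): [J K]
  4. access J: HIT. Cache (old->new): [J K]
  5. access J: HIT. Cache (old->new): [J K]
  6. access R: MISS. Cache (old->new): [J K R]
  7. access K: HIT. Cache (old->new): [J K R]
  8. access X: MISS. Cache (old->new): [J K R X]
  9. access J: HIT. Cache (old->new): [J K R X]
  10. access Z: MISS. Cache (old->new): [J K R X Z]
  11. access J: HIT. Cache (old->new): [J K R X Z]
  12. access Z: HIT. Cache (old->new): [J K R X Z]
  13. access K: HIT. Cache (old->new): [J K R X Z]
  14. access D: MISS. Cache (old->new): [J K R X Z D]
  15. access B: MISS. Cache (old->new): [J K R X Z D B]
  16. access Z: HIT. Cache (old->new): [J K R X Z D B]
  17. access I: MISS. Cache (old->new): [J K R X Z D B I]
  18. access B: HIT. Cache (old->new): [J K R X Z D B I]
  19. access X: HIT. Cache (old->new): [J K R X Z D B I]
  20. access K: HIT. Cache (old->new): [J K R X Z D B I]
  21. access X: HIT. Cache (old->new): [J K R X Z D B I]
  22. access I: HIT. Cache (old->new): [J K R X Z D B I]
  23. access J: HIT. Cache (old->new): [J K R X Z D B I]
  24. access D: HIT. Cache (old->new): [J K R X Z D B I]
  25. access J: HIT. Cache (old->new): [J K R X Z D B I]
  26. access K: HIT. Cache (old->new): [J K R X Z D B I]
  27. access D: HIT. Cache (old->new): [J K R X Z D B I]
  28. access J: HIT. Cache (old->new): [J K R X Z D B I]
  29. access B: HIT. Cache (old->new): [J K R X Z D B I]
  30. access J: HIT. Cache (old->new): [J K R X Z D B I]
  31. access D: HIT. Cache (old->new): [J K R X Z D B I]
  32. access R: HIT. Cache (old->new): [J K R X Z D B I]
  33. access I: HIT. Cache (old->new): [J K R X Z D B I]
  34. access X: HIT. Cache (old->new): [J K R X Z D B I]
  35. access A: MISS, evict J. Cache (old->new): [K R X Z D B I A]
Total: 26 hits, 9 misses, 1 evictions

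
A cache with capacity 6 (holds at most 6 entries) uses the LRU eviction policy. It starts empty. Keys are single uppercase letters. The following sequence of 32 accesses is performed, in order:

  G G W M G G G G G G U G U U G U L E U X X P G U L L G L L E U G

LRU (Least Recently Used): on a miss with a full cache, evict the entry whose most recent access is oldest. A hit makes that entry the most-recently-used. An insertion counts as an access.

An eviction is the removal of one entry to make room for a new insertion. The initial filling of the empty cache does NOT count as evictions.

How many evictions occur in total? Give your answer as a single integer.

LRU simulation (capacity=6):
  1. access G: MISS. Cache (LRU->MRU): [G]
  2. access G: HIT. Cache (LRU->MRU): [G]
  3. access W: MISS. Cache (LRU->MRU): [G W]
  4. access M: MISS. Cache (LRU->MRU): [G W M]
  5. access G: HIT. Cache (LRU->MRU): [W M G]
  6. access G: HIT. Cache (LRU->MRU): [W M G]
  7. access G: HIT. Cache (LRU->MRU): [W M G]
  8. access G: HIT. Cache (LRU->MRU): [W M G]
  9. access G: HIT. Cache (LRU->MRU): [W M G]
  10. access G: HIT. Cache (LRU->MRU): [W M G]
  11. access U: MISS. Cache (LRU->MRU): [W M G U]
  12. access G: HIT. Cache (LRU->MRU): [W M U G]
  13. access U: HIT. Cache (LRU->MRU): [W M G U]
  14. access U: HIT. Cache (LRU->MRU): [W M G U]
  15. access G: HIT. Cache (LRU->MRU): [W M U G]
  16. access U: HIT. Cache (LRU->MRU): [W M G U]
  17. access L: MISS. Cache (LRU->MRU): [W M G U L]
  18. access E: MISS. Cache (LRU->MRU): [W M G U L E]
  19. access U: HIT. Cache (LRU->MRU): [W M G L E U]
  20. access X: MISS, evict W. Cache (LRU->MRU): [M G L E U X]
  21. access X: HIT. Cache (LRU->MRU): [M G L E U X]
  22. access P: MISS, evict M. Cache (LRU->MRU): [G L E U X P]
  23. access G: HIT. Cache (LRU->MRU): [L E U X P G]
  24. access U: HIT. Cache (LRU->MRU): [L E X P G U]
  25. access L: HIT. Cache (LRU->MRU): [E X P G U L]
  26. access L: HIT. Cache (LRU->MRU): [E X P G U L]
  27. access G: HIT. Cache (LRU->MRU): [E X P U L G]
  28. access L: HIT. Cache (LRU->MRU): [E X P U G L]
  29. access L: HIT. Cache (LRU->MRU): [E X P U G L]
  30. access E: HIT. Cache (LRU->MRU): [X P U G L E]
  31. access U: HIT. Cache (LRU->MRU): [X P G L E U]
  32. access G: HIT. Cache (LRU->MRU): [X P L E U G]
Total: 24 hits, 8 misses, 2 evictions

Answer: 2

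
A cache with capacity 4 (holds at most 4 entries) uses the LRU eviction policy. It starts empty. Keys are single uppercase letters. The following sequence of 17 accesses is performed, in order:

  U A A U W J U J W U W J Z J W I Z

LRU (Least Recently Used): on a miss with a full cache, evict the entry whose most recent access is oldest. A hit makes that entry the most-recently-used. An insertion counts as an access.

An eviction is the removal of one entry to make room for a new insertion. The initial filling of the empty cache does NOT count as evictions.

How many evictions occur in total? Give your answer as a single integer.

Answer: 2

Derivation:
LRU simulation (capacity=4):
  1. access U: MISS. Cache (LRU->MRU): [U]
  2. access A: MISS. Cache (LRU->MRU): [U A]
  3. access A: HIT. Cache (LRU->MRU): [U A]
  4. access U: HIT. Cache (LRU->MRU): [A U]
  5. access W: MISS. Cache (LRU->MRU): [A U W]
  6. access J: MISS. Cache (LRU->MRU): [A U W J]
  7. access U: HIT. Cache (LRU->MRU): [A W J U]
  8. access J: HIT. Cache (LRU->MRU): [A W U J]
  9. access W: HIT. Cache (LRU->MRU): [A U J W]
  10. access U: HIT. Cache (LRU->MRU): [A J W U]
  11. access W: HIT. Cache (LRU->MRU): [A J U W]
  12. access J: HIT. Cache (LRU->MRU): [A U W J]
  13. access Z: MISS, evict A. Cache (LRU->MRU): [U W J Z]
  14. access J: HIT. Cache (LRU->MRU): [U W Z J]
  15. access W: HIT. Cache (LRU->MRU): [U Z J W]
  16. access I: MISS, evict U. Cache (LRU->MRU): [Z J W I]
  17. access Z: HIT. Cache (LRU->MRU): [J W I Z]
Total: 11 hits, 6 misses, 2 evictions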